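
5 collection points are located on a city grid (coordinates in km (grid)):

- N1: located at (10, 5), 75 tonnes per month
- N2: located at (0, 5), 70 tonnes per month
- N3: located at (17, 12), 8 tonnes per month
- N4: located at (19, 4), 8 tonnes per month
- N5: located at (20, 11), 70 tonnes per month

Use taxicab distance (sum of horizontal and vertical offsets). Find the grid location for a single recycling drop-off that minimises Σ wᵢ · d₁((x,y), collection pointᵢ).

Manhattan distance separates: Σwᵢ(|x−xᵢ|+|y−yᵢ|) = Σwᵢ|x−xᵢ| + Σwᵢ|y−yᵢ|, so x and y are optimised independently as 1-D weighted medians.
Total weight W = 231; half = 115.5.
x-coordinate, sorted with cumulative weight:
  x=0 (N2, w=70) cum 70
  x=10 (N1, w=75) cum 145  ← median
  x=17 (N3, w=8) cum 153
  x=19 (N4, w=8) cum 161
  x=20 (N5, w=70) cum 231
⇒ x* = 10
y-coordinate, sorted with cumulative weight:
  y=4 (N4, w=8) cum 8
  y=5 (N1, w=75) cum 83
  y=5 (N2, w=70) cum 153  ← median
  y=11 (N5, w=70) cum 223
  y=12 (N3, w=8) cum 231
⇒ y* = 5

(10, 5)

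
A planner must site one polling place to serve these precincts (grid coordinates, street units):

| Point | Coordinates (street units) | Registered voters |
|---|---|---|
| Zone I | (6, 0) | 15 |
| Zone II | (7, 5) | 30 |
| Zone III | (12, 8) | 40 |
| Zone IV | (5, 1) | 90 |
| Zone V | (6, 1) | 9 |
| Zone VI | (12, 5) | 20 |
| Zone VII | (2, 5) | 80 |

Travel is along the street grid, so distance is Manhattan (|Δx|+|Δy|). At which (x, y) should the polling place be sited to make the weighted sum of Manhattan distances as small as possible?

(5, 5)

Manhattan distance separates: Σwᵢ(|x−xᵢ|+|y−yᵢ|) = Σwᵢ|x−xᵢ| + Σwᵢ|y−yᵢ|, so x and y are optimised independently as 1-D weighted medians.
Total weight W = 284; half = 142.
x-coordinate, sorted with cumulative weight:
  x=2 (Zone VII, w=80) cum 80
  x=5 (Zone IV, w=90) cum 170  ← median
  x=6 (Zone I, w=15) cum 185
  x=6 (Zone V, w=9) cum 194
  x=7 (Zone II, w=30) cum 224
  x=12 (Zone III, w=40) cum 264
  x=12 (Zone VI, w=20) cum 284
⇒ x* = 5
y-coordinate, sorted with cumulative weight:
  y=0 (Zone I, w=15) cum 15
  y=1 (Zone IV, w=90) cum 105
  y=1 (Zone V, w=9) cum 114
  y=5 (Zone II, w=30) cum 144  ← median
  y=5 (Zone VI, w=20) cum 164
  y=5 (Zone VII, w=80) cum 244
  y=8 (Zone III, w=40) cum 284
⇒ y* = 5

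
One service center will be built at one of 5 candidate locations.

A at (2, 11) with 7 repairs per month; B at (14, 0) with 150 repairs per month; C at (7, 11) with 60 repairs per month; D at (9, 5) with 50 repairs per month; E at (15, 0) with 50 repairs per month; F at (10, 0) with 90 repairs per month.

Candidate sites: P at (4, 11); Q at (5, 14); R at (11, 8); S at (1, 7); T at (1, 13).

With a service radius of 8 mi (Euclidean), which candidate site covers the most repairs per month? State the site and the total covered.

Coverage radius r = 8 mi; a point is covered iff (Δx)²+(Δy)² ≤ 8² = 64.
  P (4, 11): covers {A, C, D} → 117
  Q (5, 14): covers {A, C} → 67
  R (11, 8): covers {C, D} → 110
  S (1, 7): covers {A, C} → 67
  T (1, 13): covers {A, C} → 67
Maximum coverage at P: 117 repairs per month.

P, covering 117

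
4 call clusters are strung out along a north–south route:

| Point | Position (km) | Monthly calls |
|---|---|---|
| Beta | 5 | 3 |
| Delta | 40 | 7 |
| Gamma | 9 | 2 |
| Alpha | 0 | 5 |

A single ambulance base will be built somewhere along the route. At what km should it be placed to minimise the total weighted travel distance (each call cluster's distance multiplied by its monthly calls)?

x = 9

For a sum of weighted absolute distances on a line, the optimum is the weighted median (not the mean). Total weight W = 17; half-weight = 8.5.
Sort by position and accumulate weight:
  km 0 (Alpha, w=5) → cum 5
  km 5 (Beta, w=3) → cum 8
  km 9 (Gamma, w=2) → cum 10  ≥ 8.5 → median here
  km 40 (Delta, w=7) → cum 17
Optimal location: km 9.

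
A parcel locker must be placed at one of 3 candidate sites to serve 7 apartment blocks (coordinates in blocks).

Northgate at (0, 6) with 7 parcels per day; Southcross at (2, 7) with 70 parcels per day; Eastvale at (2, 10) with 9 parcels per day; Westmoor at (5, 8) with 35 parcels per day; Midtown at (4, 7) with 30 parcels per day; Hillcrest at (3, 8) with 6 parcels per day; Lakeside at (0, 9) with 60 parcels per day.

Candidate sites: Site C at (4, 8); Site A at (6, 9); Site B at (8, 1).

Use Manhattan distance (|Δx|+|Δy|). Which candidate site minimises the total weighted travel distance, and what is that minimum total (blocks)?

Site C, total 659 blocks

Total weighted distance at each candidate:
  Site C (4, 8): total = 659
  Site A (6, 9): total = 1102
  Site B (8, 1): total = 2748
Minimum is at Site C with total 659 blocks.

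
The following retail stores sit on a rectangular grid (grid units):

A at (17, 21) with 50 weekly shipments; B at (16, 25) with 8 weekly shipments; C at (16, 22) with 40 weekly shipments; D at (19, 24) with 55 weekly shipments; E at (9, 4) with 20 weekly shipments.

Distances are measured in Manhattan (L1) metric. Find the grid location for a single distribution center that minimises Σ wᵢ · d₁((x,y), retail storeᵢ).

(17, 22)

Manhattan distance separates: Σwᵢ(|x−xᵢ|+|y−yᵢ|) = Σwᵢ|x−xᵢ| + Σwᵢ|y−yᵢ|, so x and y are optimised independently as 1-D weighted medians.
Total weight W = 173; half = 86.5.
x-coordinate, sorted with cumulative weight:
  x=9 (E, w=20) cum 20
  x=16 (B, w=8) cum 28
  x=16 (C, w=40) cum 68
  x=17 (A, w=50) cum 118  ← median
  x=19 (D, w=55) cum 173
⇒ x* = 17
y-coordinate, sorted with cumulative weight:
  y=4 (E, w=20) cum 20
  y=21 (A, w=50) cum 70
  y=22 (C, w=40) cum 110  ← median
  y=24 (D, w=55) cum 165
  y=25 (B, w=8) cum 173
⇒ y* = 22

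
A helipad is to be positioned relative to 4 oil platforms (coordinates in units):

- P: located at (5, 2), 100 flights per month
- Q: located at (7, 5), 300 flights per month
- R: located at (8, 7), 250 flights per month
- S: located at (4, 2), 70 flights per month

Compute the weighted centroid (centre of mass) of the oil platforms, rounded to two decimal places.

(6.78, 4.99)

The minimiser of Σwᵢ‖p−pᵢ‖² is the weighted centroid p* = (Σwᵢpᵢ)/(Σwᵢ).
Σwᵢ = 720.
Σwᵢxᵢ = 100·5 + 300·7 + 250·8 + 70·4 = 4880.
Σwᵢyᵢ = 100·2 + 300·5 + 250·7 + 70·2 = 3590.
x* = 4880/720 = 6.78, y* = 3590/720 = 4.99.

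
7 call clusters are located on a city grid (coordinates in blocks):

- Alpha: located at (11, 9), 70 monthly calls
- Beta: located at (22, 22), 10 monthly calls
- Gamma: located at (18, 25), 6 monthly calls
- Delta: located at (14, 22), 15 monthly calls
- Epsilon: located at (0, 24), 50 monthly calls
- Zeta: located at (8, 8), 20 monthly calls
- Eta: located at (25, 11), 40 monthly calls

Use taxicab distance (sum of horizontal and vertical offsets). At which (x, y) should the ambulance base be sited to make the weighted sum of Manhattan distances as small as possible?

Manhattan distance separates: Σwᵢ(|x−xᵢ|+|y−yᵢ|) = Σwᵢ|x−xᵢ| + Σwᵢ|y−yᵢ|, so x and y are optimised independently as 1-D weighted medians.
Total weight W = 211; half = 105.5.
x-coordinate, sorted with cumulative weight:
  x=0 (Epsilon, w=50) cum 50
  x=8 (Zeta, w=20) cum 70
  x=11 (Alpha, w=70) cum 140  ← median
  x=14 (Delta, w=15) cum 155
  x=18 (Gamma, w=6) cum 161
  x=22 (Beta, w=10) cum 171
  x=25 (Eta, w=40) cum 211
⇒ x* = 11
y-coordinate, sorted with cumulative weight:
  y=8 (Zeta, w=20) cum 20
  y=9 (Alpha, w=70) cum 90
  y=11 (Eta, w=40) cum 130  ← median
  y=22 (Beta, w=10) cum 140
  y=22 (Delta, w=15) cum 155
  y=24 (Epsilon, w=50) cum 205
  y=25 (Gamma, w=6) cum 211
⇒ y* = 11

(11, 11)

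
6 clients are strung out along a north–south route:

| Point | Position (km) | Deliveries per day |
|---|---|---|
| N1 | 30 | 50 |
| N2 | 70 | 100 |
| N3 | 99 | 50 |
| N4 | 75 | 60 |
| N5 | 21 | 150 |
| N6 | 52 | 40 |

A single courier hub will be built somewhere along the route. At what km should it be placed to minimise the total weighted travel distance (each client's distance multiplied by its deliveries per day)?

x = 52

For a sum of weighted absolute distances on a line, the optimum is the weighted median (not the mean). Total weight W = 450; half-weight = 225.
Sort by position and accumulate weight:
  km 21 (N5, w=150) → cum 150
  km 30 (N1, w=50) → cum 200
  km 52 (N6, w=40) → cum 240  ≥ 225 → median here
  km 70 (N2, w=100) → cum 340
  km 75 (N4, w=60) → cum 400
  km 99 (N3, w=50) → cum 450
Optimal location: km 52.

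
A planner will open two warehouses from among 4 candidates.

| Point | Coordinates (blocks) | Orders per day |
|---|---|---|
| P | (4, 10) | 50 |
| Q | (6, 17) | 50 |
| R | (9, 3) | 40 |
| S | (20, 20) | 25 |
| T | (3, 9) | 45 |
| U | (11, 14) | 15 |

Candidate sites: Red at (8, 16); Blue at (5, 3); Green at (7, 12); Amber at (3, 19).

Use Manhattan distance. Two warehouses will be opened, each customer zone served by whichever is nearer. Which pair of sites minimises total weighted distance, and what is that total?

{Red, Blue}, total 1545

Evaluate every pair (each demand assigned to the nearer of the two):
  {Red, Blue}: total = 1545
  {Red, Green}: total = 1630
  {Blue, Green}: total = 1640
  {Green, Amber}: total = 1795
  {Blue, Amber}: total = 1815
  {Red, Amber}: total = 2135
Best pair: {Red, Blue} with total 1545.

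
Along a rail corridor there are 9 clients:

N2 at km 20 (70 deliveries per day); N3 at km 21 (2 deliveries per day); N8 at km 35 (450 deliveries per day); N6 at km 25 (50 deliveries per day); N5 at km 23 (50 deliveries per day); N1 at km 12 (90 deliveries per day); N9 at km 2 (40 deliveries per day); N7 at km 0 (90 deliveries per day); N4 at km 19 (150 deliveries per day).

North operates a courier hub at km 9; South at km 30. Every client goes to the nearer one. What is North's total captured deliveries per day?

The indifferent point is the midpoint (9+30)/2 = 19.5; clients left of it (closer to North at 9) go to North, those right go to South.
  N7 at 0 (w=90) → North
  N9 at 2 (w=40) → North
  N1 at 12 (w=90) → North
  N4 at 19 (w=150) → North
  N2 at 20 (w=70) → South
  N3 at 21 (w=2) → South
  N5 at 23 (w=50) → South
  N6 at 25 (w=50) → South
  N8 at 35 (w=450) → South
North captures 370; South captures 622.

370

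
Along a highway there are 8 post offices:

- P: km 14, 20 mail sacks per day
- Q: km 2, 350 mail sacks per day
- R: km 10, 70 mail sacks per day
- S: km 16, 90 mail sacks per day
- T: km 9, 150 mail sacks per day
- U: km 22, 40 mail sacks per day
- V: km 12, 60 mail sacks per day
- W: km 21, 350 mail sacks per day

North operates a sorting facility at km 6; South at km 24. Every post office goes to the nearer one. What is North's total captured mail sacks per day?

The indifferent point is the midpoint (6+24)/2 = 15; post offices left of it (closer to North at 6) go to North, those right go to South.
  Q at 2 (w=350) → North
  T at 9 (w=150) → North
  R at 10 (w=70) → North
  V at 12 (w=60) → North
  P at 14 (w=20) → North
  S at 16 (w=90) → South
  W at 21 (w=350) → South
  U at 22 (w=40) → South
North captures 650; South captures 480.

650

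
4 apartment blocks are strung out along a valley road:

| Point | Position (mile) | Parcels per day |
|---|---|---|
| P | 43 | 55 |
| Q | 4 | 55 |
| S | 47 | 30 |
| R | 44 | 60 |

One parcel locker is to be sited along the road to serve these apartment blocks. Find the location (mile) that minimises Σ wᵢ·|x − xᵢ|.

For a sum of weighted absolute distances on a line, the optimum is the weighted median (not the mean). Total weight W = 200; half-weight = 100.
Sort by position and accumulate weight:
  mile 4 (Q, w=55) → cum 55
  mile 43 (P, w=55) → cum 110  ≥ 100 → median here
  mile 44 (R, w=60) → cum 170
  mile 47 (S, w=30) → cum 200
Optimal location: mile 43.

x = 43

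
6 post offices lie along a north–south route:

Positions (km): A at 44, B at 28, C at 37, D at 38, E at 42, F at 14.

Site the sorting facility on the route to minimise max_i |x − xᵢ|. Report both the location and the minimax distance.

location 29, max distance 15

The 1-center on a line is the midpoint of the two extreme points: leftmost at 14, rightmost at 44.
Optimal location = (14 + 44)/2 = 29; maximum distance = (44 − 14)/2 = 15.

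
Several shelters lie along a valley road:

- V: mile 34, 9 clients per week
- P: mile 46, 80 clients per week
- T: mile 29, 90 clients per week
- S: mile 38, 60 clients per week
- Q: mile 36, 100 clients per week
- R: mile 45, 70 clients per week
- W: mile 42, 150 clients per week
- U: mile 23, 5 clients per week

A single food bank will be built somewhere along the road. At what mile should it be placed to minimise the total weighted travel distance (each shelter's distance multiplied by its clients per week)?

For a sum of weighted absolute distances on a line, the optimum is the weighted median (not the mean). Total weight W = 564; half-weight = 282.
Sort by position and accumulate weight:
  mile 23 (U, w=5) → cum 5
  mile 29 (T, w=90) → cum 95
  mile 34 (V, w=9) → cum 104
  mile 36 (Q, w=100) → cum 204
  mile 38 (S, w=60) → cum 264
  mile 42 (W, w=150) → cum 414  ≥ 282 → median here
  mile 45 (R, w=70) → cum 484
  mile 46 (P, w=80) → cum 564
Optimal location: mile 42.

x = 42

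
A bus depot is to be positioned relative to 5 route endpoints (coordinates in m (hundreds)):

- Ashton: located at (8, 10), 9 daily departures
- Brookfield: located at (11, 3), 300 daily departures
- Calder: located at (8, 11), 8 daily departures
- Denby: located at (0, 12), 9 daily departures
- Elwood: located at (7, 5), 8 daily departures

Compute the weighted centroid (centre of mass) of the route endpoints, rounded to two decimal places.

(10.46, 3.67)

The minimiser of Σwᵢ‖p−pᵢ‖² is the weighted centroid p* = (Σwᵢpᵢ)/(Σwᵢ).
Σwᵢ = 334.
Σwᵢxᵢ = 9·8 + 300·11 + 8·8 + 9·0 + 8·7 = 3492.
Σwᵢyᵢ = 9·10 + 300·3 + 8·11 + 9·12 + 8·5 = 1226.
x* = 3492/334 = 10.46, y* = 1226/334 = 3.67.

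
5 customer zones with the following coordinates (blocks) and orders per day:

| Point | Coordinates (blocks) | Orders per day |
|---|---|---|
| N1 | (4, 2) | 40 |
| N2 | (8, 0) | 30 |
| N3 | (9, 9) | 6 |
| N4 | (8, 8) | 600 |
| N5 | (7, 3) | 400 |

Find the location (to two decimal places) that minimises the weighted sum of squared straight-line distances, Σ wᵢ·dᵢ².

(7.49, 5.70)

The minimiser of Σwᵢ‖p−pᵢ‖² is the weighted centroid p* = (Σwᵢpᵢ)/(Σwᵢ).
Σwᵢ = 1076.
Σwᵢxᵢ = 40·4 + 30·8 + 6·9 + 600·8 + 400·7 = 8054.
Σwᵢyᵢ = 40·2 + 30·0 + 6·9 + 600·8 + 400·3 = 6134.
x* = 8054/1076 = 7.49, y* = 6134/1076 = 5.70.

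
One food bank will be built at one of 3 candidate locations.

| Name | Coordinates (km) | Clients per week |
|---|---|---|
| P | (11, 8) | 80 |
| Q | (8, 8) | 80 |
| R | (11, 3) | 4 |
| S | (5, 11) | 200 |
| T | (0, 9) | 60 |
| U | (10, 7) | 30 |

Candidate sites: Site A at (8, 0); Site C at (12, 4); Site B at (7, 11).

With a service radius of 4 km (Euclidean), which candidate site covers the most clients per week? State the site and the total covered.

Site B, covering 280

Coverage radius r = 4 km; a point is covered iff (Δx)²+(Δy)² ≤ 4² = 16.
  Site A (8, 0): covers {none} → 0
  Site C (12, 4): covers {R, U} → 34
  Site B (7, 11): covers {Q, S} → 280
Maximum coverage at Site B: 280 clients per week.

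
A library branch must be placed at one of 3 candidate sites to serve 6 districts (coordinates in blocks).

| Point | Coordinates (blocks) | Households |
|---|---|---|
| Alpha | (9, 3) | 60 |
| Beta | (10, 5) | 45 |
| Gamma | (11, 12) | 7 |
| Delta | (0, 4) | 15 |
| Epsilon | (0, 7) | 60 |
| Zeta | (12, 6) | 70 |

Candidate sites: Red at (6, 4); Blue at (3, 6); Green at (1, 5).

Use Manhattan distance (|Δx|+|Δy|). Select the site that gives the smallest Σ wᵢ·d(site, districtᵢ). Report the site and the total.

Total weighted distance at each candidate:
  Red (6, 4): total = 1746
  Blue (3, 6): total = 1943
  Green (1, 5): total = 2174
Minimum is at Red with total 1746 blocks.

Red, total 1746 blocks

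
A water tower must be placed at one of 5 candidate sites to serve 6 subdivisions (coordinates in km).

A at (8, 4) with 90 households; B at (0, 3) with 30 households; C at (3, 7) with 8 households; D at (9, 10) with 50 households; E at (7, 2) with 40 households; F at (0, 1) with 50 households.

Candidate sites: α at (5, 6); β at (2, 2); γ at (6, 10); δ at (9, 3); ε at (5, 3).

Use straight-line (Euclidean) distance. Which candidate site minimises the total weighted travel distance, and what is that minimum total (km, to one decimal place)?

ε, total 1232.2 km

Total weighted distance at each candidate:
  α (5, 6): total = 1332.6
  β (2, 2): total = 1520.4
  γ (6, 10): total = 1893.1
  δ (9, 3): total = 1355.4
  ε (5, 3): total = 1232.2
Minimum is at ε with total 1232.2 km.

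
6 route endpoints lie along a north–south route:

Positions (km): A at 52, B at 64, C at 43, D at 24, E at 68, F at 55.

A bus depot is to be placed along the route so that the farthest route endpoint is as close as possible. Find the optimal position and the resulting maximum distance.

The 1-center on a line is the midpoint of the two extreme points: leftmost at 24, rightmost at 68.
Optimal location = (24 + 68)/2 = 46; maximum distance = (68 − 24)/2 = 22.

location 46, max distance 22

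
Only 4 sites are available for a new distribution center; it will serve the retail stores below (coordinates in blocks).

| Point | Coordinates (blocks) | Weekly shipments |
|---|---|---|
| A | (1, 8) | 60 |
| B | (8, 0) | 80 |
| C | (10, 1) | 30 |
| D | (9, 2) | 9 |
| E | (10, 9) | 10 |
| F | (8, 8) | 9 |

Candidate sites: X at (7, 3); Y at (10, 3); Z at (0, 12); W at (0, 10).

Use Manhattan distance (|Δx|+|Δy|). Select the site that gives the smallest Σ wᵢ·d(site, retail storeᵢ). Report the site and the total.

Total weighted distance at each candidate:
  X (7, 3): total = 1301
  Y (10, 3): total = 1441
  Z (0, 12): total = 2939
  W (0, 10): total = 2543
Minimum is at X with total 1301 blocks.

X, total 1301 blocks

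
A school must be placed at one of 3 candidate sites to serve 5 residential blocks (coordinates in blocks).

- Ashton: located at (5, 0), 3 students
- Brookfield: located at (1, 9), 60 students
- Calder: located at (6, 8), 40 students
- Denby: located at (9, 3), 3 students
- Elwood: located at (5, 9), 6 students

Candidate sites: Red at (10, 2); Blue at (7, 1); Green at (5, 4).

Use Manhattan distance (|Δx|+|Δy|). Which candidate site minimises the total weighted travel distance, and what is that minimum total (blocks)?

Total weighted distance at each candidate:
  Red (10, 2): total = 1459
  Blue (7, 1): total = 1241
  Green (5, 4): total = 797
Minimum is at Green with total 797 blocks.

Green, total 797 blocks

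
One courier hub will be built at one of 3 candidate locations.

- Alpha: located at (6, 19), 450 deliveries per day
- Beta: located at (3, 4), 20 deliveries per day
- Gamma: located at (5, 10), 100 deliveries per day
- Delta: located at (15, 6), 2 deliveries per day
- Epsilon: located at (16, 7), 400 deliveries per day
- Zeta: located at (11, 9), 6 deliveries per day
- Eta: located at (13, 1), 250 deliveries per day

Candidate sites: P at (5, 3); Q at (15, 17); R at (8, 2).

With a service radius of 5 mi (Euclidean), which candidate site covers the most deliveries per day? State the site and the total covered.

P, covering 20

Coverage radius r = 5 mi; a point is covered iff (Δx)²+(Δy)² ≤ 5² = 25.
  P (5, 3): covers {Beta} → 20
  Q (15, 17): covers {none} → 0
  R (8, 2): covers {none} → 0
Maximum coverage at P: 20 deliveries per day.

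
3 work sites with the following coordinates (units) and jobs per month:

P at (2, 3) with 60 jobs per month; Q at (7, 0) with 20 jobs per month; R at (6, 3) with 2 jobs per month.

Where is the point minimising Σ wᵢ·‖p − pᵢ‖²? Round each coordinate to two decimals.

The minimiser of Σwᵢ‖p−pᵢ‖² is the weighted centroid p* = (Σwᵢpᵢ)/(Σwᵢ).
Σwᵢ = 82.
Σwᵢxᵢ = 60·2 + 20·7 + 2·6 = 272.
Σwᵢyᵢ = 60·3 + 20·0 + 2·3 = 186.
x* = 272/82 = 3.32, y* = 186/82 = 2.27.

(3.32, 2.27)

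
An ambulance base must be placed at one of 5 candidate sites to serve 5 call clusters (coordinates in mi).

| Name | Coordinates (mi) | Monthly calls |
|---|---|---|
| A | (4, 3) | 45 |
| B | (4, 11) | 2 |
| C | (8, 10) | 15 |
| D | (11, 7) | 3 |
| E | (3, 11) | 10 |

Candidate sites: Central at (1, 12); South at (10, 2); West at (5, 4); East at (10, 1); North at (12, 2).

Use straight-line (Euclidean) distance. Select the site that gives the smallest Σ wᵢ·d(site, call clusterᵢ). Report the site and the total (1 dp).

West, total 271.3 mi

Total weighted distance at each candidate:
  Central (1, 12): total = 598.3
  South (10, 2): total = 548.4
  West (5, 4): total = 271.3
  East (10, 1): total = 586.5
  North (12, 2): total = 663.6
Minimum is at West with total 271.3 mi.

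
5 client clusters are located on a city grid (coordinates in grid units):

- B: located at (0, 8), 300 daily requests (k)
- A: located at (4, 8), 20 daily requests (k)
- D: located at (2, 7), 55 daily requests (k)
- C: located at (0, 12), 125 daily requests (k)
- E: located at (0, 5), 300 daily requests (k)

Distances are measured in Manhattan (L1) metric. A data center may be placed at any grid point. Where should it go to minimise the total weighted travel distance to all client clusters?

Manhattan distance separates: Σwᵢ(|x−xᵢ|+|y−yᵢ|) = Σwᵢ|x−xᵢ| + Σwᵢ|y−yᵢ|, so x and y are optimised independently as 1-D weighted medians.
Total weight W = 800; half = 400.
x-coordinate, sorted with cumulative weight:
  x=0 (B, w=300) cum 300
  x=0 (C, w=125) cum 425  ← median
  x=0 (E, w=300) cum 725
  x=2 (D, w=55) cum 780
  x=4 (A, w=20) cum 800
⇒ x* = 0
y-coordinate, sorted with cumulative weight:
  y=5 (E, w=300) cum 300
  y=7 (D, w=55) cum 355
  y=8 (B, w=300) cum 655  ← median
  y=8 (A, w=20) cum 675
  y=12 (C, w=125) cum 800
⇒ y* = 8

(0, 8)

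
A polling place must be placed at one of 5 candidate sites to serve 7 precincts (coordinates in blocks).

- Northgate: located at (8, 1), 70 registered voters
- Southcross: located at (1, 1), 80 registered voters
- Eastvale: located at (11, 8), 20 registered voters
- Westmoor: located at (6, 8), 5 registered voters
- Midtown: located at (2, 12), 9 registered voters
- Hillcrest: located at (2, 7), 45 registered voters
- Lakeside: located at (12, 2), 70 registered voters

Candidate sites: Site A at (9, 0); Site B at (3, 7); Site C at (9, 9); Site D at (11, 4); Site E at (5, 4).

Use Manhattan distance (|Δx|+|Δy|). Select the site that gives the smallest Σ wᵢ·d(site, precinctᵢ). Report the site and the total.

Total weighted distance at each candidate:
  Site A (9, 0): total = 2266
  Site B (3, 7): total = 2689
  Site C (9, 9): total = 3185
  Site D (11, 4): total = 2488
  Site E (5, 4): total = 2204
Minimum is at Site E with total 2204 blocks.

Site E, total 2204 blocks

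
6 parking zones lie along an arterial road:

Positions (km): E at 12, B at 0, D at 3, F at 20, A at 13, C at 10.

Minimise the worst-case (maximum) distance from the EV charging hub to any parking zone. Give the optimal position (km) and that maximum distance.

The 1-center on a line is the midpoint of the two extreme points: leftmost at 0, rightmost at 20.
Optimal location = (0 + 20)/2 = 10; maximum distance = (20 − 0)/2 = 10.

location 10, max distance 10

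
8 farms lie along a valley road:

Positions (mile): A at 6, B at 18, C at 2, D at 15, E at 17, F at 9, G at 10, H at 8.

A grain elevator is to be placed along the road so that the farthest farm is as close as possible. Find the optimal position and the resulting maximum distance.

The 1-center on a line is the midpoint of the two extreme points: leftmost at 2, rightmost at 18.
Optimal location = (2 + 18)/2 = 10; maximum distance = (18 − 2)/2 = 8.

location 10, max distance 8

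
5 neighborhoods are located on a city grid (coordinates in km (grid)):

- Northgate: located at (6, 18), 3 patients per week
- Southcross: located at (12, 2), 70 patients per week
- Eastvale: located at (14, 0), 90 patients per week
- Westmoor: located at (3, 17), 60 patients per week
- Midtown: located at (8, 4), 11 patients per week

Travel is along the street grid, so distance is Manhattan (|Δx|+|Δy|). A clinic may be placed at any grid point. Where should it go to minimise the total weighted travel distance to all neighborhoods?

Manhattan distance separates: Σwᵢ(|x−xᵢ|+|y−yᵢ|) = Σwᵢ|x−xᵢ| + Σwᵢ|y−yᵢ|, so x and y are optimised independently as 1-D weighted medians.
Total weight W = 234; half = 117.
x-coordinate, sorted with cumulative weight:
  x=3 (Westmoor, w=60) cum 60
  x=6 (Northgate, w=3) cum 63
  x=8 (Midtown, w=11) cum 74
  x=12 (Southcross, w=70) cum 144  ← median
  x=14 (Eastvale, w=90) cum 234
⇒ x* = 12
y-coordinate, sorted with cumulative weight:
  y=0 (Eastvale, w=90) cum 90
  y=2 (Southcross, w=70) cum 160  ← median
  y=4 (Midtown, w=11) cum 171
  y=17 (Westmoor, w=60) cum 231
  y=18 (Northgate, w=3) cum 234
⇒ y* = 2

(12, 2)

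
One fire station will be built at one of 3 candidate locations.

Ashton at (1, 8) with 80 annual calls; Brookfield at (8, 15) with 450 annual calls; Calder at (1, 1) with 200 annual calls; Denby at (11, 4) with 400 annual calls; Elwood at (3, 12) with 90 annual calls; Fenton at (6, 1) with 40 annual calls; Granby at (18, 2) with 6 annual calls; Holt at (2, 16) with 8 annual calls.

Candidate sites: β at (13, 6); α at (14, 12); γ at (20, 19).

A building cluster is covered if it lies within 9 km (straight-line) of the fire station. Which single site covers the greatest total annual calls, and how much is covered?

α, covering 850

Coverage radius r = 9 km; a point is covered iff (Δx)²+(Δy)² ≤ 9² = 81.
  β (13, 6): covers {Denby, Fenton, Granby} → 446
  α (14, 12): covers {Brookfield, Denby} → 850
  γ (20, 19): covers {none} → 0
Maximum coverage at α: 850 annual calls.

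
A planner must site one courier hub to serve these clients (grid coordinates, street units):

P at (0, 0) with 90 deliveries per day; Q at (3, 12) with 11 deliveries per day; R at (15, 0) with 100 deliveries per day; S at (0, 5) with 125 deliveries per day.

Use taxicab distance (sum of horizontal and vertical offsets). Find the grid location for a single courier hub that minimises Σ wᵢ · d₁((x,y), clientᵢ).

(0, 0)

Manhattan distance separates: Σwᵢ(|x−xᵢ|+|y−yᵢ|) = Σwᵢ|x−xᵢ| + Σwᵢ|y−yᵢ|, so x and y are optimised independently as 1-D weighted medians.
Total weight W = 326; half = 163.
x-coordinate, sorted with cumulative weight:
  x=0 (P, w=90) cum 90
  x=0 (S, w=125) cum 215  ← median
  x=3 (Q, w=11) cum 226
  x=15 (R, w=100) cum 326
⇒ x* = 0
y-coordinate, sorted with cumulative weight:
  y=0 (P, w=90) cum 90
  y=0 (R, w=100) cum 190  ← median
  y=5 (S, w=125) cum 315
  y=12 (Q, w=11) cum 326
⇒ y* = 0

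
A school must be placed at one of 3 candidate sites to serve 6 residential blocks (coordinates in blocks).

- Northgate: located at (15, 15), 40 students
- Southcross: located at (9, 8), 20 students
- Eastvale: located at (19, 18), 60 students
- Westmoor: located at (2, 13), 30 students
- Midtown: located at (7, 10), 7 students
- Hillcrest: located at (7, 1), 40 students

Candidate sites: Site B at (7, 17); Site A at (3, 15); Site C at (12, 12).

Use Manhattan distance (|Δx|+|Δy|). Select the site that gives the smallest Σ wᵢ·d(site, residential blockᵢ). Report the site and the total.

Site C, total 2179 blocks

Total weighted distance at each candidate:
  Site B (7, 17): total = 2359
  Site A (3, 15): total = 2753
  Site C (12, 12): total = 2179
Minimum is at Site C with total 2179 blocks.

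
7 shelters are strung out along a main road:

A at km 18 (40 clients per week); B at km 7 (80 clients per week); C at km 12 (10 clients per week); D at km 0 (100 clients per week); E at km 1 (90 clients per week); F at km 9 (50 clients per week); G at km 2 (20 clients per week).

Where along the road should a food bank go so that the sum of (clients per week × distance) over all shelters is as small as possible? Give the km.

x = 2

For a sum of weighted absolute distances on a line, the optimum is the weighted median (not the mean). Total weight W = 390; half-weight = 195.
Sort by position and accumulate weight:
  km 0 (D, w=100) → cum 100
  km 1 (E, w=90) → cum 190
  km 2 (G, w=20) → cum 210  ≥ 195 → median here
  km 7 (B, w=80) → cum 290
  km 9 (F, w=50) → cum 340
  km 12 (C, w=10) → cum 350
  km 18 (A, w=40) → cum 390
Optimal location: km 2.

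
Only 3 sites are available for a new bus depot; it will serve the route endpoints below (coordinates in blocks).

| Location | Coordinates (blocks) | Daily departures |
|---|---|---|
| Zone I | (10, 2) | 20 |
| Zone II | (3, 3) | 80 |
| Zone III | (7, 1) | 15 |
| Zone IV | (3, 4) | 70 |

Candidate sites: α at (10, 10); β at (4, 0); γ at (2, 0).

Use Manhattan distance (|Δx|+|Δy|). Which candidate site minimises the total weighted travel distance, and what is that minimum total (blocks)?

Total weighted distance at each candidate:
  α (10, 10): total = 2370
  β (4, 0): total = 890
  γ (2, 0): total = 960
Minimum is at β with total 890 blocks.

β, total 890 blocks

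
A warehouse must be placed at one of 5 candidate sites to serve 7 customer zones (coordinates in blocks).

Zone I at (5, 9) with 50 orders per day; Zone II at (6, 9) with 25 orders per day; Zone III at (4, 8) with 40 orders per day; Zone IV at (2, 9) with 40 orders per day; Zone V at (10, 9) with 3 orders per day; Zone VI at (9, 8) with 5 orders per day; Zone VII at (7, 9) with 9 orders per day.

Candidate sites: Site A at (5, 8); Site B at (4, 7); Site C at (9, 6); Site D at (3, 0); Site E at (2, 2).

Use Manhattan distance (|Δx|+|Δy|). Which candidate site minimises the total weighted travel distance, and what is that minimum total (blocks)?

Site A, total 365 blocks

Total weighted distance at each candidate:
  Site A (5, 8): total = 365
  Site B (4, 7): total = 549
  Site C (9, 6): total = 1247
  Site D (3, 0): total = 1845
  Site E (2, 2): total = 1593
Minimum is at Site A with total 365 blocks.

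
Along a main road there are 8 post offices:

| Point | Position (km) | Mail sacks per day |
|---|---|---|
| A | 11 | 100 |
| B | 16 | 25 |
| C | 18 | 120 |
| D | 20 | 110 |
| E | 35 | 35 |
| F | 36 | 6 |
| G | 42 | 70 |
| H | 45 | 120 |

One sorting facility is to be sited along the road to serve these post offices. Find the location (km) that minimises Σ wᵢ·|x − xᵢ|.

x = 20

For a sum of weighted absolute distances on a line, the optimum is the weighted median (not the mean). Total weight W = 586; half-weight = 293.
Sort by position and accumulate weight:
  km 11 (A, w=100) → cum 100
  km 16 (B, w=25) → cum 125
  km 18 (C, w=120) → cum 245
  km 20 (D, w=110) → cum 355  ≥ 293 → median here
  km 35 (E, w=35) → cum 390
  km 36 (F, w=6) → cum 396
  km 42 (G, w=70) → cum 466
  km 45 (H, w=120) → cum 586
Optimal location: km 20.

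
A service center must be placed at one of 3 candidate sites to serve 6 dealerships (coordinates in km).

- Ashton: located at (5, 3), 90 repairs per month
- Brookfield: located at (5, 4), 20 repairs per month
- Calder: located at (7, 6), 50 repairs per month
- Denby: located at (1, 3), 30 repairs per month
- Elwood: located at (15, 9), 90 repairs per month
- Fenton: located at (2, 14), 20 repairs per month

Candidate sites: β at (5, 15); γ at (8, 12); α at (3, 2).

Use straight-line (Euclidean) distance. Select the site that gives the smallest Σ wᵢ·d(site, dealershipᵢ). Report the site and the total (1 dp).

α, total 2098.9 km

Total weighted distance at each candidate:
  β (5, 15): total = 3253.3
  γ (8, 12): total = 2482.8
  α (3, 2): total = 2098.9
Minimum is at α with total 2098.9 km.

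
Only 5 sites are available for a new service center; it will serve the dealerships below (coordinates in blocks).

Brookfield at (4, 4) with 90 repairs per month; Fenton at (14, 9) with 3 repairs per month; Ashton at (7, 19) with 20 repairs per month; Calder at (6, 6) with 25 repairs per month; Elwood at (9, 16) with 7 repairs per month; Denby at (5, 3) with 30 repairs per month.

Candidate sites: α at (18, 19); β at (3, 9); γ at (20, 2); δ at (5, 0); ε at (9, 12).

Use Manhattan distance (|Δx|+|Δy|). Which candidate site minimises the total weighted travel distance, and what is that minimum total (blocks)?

Total weighted distance at each candidate:
  α (18, 19): total = 4451
  β (3, 9): total = 1334
  γ (20, 2): total = 3364
  δ (5, 0): total = 1329
  ε (9, 12): total = 2017
Minimum is at δ with total 1329 blocks.

δ, total 1329 blocks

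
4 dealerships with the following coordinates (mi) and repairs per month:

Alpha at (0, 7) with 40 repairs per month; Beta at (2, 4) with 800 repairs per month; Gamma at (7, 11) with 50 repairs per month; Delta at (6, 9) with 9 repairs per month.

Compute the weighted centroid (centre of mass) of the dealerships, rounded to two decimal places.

(2.23, 4.57)

The minimiser of Σwᵢ‖p−pᵢ‖² is the weighted centroid p* = (Σwᵢpᵢ)/(Σwᵢ).
Σwᵢ = 899.
Σwᵢxᵢ = 40·0 + 800·2 + 50·7 + 9·6 = 2004.
Σwᵢyᵢ = 40·7 + 800·4 + 50·11 + 9·9 = 4111.
x* = 2004/899 = 2.23, y* = 4111/899 = 4.57.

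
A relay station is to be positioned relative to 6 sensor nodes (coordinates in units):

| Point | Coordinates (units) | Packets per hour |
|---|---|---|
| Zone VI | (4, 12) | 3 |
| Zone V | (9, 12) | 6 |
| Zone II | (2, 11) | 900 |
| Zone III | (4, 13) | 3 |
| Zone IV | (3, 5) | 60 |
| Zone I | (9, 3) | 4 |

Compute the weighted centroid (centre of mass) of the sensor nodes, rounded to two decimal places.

(2.15, 10.61)

The minimiser of Σwᵢ‖p−pᵢ‖² is the weighted centroid p* = (Σwᵢpᵢ)/(Σwᵢ).
Σwᵢ = 976.
Σwᵢxᵢ = 3·4 + 6·9 + 900·2 + 3·4 + 60·3 + 4·9 = 2094.
Σwᵢyᵢ = 3·12 + 6·12 + 900·11 + 3·13 + 60·5 + 4·3 = 10359.
x* = 2094/976 = 2.15, y* = 10359/976 = 10.61.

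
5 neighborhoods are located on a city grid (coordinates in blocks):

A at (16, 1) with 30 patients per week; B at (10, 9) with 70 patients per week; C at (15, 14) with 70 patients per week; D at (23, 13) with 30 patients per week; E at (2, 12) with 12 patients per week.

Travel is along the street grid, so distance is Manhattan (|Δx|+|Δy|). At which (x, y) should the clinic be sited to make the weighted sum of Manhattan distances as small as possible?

Manhattan distance separates: Σwᵢ(|x−xᵢ|+|y−yᵢ|) = Σwᵢ|x−xᵢ| + Σwᵢ|y−yᵢ|, so x and y are optimised independently as 1-D weighted medians.
Total weight W = 212; half = 106.
x-coordinate, sorted with cumulative weight:
  x=2 (E, w=12) cum 12
  x=10 (B, w=70) cum 82
  x=15 (C, w=70) cum 152  ← median
  x=16 (A, w=30) cum 182
  x=23 (D, w=30) cum 212
⇒ x* = 15
y-coordinate, sorted with cumulative weight:
  y=1 (A, w=30) cum 30
  y=9 (B, w=70) cum 100
  y=12 (E, w=12) cum 112  ← median
  y=13 (D, w=30) cum 142
  y=14 (C, w=70) cum 212
⇒ y* = 12

(15, 12)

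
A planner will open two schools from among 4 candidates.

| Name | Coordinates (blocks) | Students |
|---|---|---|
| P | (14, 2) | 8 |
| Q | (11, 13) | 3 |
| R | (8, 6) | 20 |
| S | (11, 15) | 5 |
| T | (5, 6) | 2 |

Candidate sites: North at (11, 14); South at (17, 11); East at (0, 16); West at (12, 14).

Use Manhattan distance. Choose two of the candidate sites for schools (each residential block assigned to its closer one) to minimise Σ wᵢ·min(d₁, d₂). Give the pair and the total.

{North, South}, total 352

Evaluate every pair (each demand assigned to the nearer of the two):
  {North, South}: total = 352
  {North, West}: total = 368
  {North, East}: total = 376
  {South, West}: total = 382
  {East, West}: total = 398
  {South, East}: total = 480
Best pair: {North, South} with total 352.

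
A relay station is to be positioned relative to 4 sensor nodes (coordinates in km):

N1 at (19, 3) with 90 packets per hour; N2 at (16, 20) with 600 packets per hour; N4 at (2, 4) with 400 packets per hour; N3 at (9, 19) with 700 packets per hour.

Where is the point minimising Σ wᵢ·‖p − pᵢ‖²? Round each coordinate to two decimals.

(10.28, 15.18)

The minimiser of Σwᵢ‖p−pᵢ‖² is the weighted centroid p* = (Σwᵢpᵢ)/(Σwᵢ).
Σwᵢ = 1790.
Σwᵢxᵢ = 90·19 + 600·16 + 400·2 + 700·9 = 18410.
Σwᵢyᵢ = 90·3 + 600·20 + 400·4 + 700·19 = 27170.
x* = 18410/1790 = 10.28, y* = 27170/1790 = 15.18.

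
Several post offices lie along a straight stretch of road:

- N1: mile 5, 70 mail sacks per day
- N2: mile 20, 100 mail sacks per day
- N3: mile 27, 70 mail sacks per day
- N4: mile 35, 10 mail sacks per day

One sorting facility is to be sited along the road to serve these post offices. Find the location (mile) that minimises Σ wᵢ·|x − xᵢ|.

For a sum of weighted absolute distances on a line, the optimum is the weighted median (not the mean). Total weight W = 250; half-weight = 125.
Sort by position and accumulate weight:
  mile 5 (N1, w=70) → cum 70
  mile 20 (N2, w=100) → cum 170  ≥ 125 → median here
  mile 27 (N3, w=70) → cum 240
  mile 35 (N4, w=10) → cum 250
Optimal location: mile 20.

x = 20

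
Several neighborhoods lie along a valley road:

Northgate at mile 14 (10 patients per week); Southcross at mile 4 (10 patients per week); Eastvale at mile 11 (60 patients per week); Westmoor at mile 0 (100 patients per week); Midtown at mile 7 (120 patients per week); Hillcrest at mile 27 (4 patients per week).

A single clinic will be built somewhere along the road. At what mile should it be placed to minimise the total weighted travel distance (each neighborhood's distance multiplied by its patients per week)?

x = 7

For a sum of weighted absolute distances on a line, the optimum is the weighted median (not the mean). Total weight W = 304; half-weight = 152.
Sort by position and accumulate weight:
  mile 0 (Westmoor, w=100) → cum 100
  mile 4 (Southcross, w=10) → cum 110
  mile 7 (Midtown, w=120) → cum 230  ≥ 152 → median here
  mile 11 (Eastvale, w=60) → cum 290
  mile 14 (Northgate, w=10) → cum 300
  mile 27 (Hillcrest, w=4) → cum 304
Optimal location: mile 7.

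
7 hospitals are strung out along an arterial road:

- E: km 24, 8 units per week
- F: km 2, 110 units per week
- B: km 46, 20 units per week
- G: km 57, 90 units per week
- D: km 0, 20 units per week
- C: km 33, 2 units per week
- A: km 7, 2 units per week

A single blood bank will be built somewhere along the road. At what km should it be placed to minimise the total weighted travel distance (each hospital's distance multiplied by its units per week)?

x = 2

For a sum of weighted absolute distances on a line, the optimum is the weighted median (not the mean). Total weight W = 252; half-weight = 126.
Sort by position and accumulate weight:
  km 0 (D, w=20) → cum 20
  km 2 (F, w=110) → cum 130  ≥ 126 → median here
  km 7 (A, w=2) → cum 132
  km 24 (E, w=8) → cum 140
  km 33 (C, w=2) → cum 142
  km 46 (B, w=20) → cum 162
  km 57 (G, w=90) → cum 252
Optimal location: km 2.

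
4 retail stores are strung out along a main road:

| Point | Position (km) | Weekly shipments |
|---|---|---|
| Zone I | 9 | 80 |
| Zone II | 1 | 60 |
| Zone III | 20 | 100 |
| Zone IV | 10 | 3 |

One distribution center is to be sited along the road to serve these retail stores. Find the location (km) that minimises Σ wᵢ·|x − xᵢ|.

For a sum of weighted absolute distances on a line, the optimum is the weighted median (not the mean). Total weight W = 243; half-weight = 121.5.
Sort by position and accumulate weight:
  km 1 (Zone II, w=60) → cum 60
  km 9 (Zone I, w=80) → cum 140  ≥ 121.5 → median here
  km 10 (Zone IV, w=3) → cum 143
  km 20 (Zone III, w=100) → cum 243
Optimal location: km 9.

x = 9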